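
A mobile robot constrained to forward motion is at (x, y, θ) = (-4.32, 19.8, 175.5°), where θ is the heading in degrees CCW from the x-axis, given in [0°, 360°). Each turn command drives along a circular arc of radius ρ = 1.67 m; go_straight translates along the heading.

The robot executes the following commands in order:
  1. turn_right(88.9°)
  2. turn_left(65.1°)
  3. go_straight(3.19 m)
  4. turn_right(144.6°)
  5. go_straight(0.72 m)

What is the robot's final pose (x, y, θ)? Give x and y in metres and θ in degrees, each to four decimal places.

set_pose: (x, y, θ) = (-4.3200, 19.8000, 175.5000°), ρ = 1.67
turn_right(88.9°): centre at ρ to the right, rotate −88.9° → (-5.8560, 21.5639, 86.6000°)
turn_left(65.1°): centre at ρ to the left, rotate +65.1° → (-6.7314, 23.1333, 151.7000°)
go_straight(3.19): x += 3.19·cos θ, y += 3.19·sin θ → (-9.5401, 24.6457, 151.7000°)
turn_right(144.6°): centre at ρ to the right, rotate −144.6° → (-8.9548, 27.7733, 7.1000°)
go_straight(0.72): x += 0.72·cos θ, y += 0.72·sin θ → (-8.2403, 27.8623, 7.1000°)

(-8.2403, 27.8623, 7.1000°)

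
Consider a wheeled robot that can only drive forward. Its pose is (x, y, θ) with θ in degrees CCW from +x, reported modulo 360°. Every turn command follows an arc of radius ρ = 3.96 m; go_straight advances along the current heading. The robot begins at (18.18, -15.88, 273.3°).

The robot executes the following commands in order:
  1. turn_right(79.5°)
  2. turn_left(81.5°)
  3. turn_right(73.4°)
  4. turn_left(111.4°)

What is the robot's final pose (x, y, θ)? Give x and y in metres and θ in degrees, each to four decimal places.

set_pose: (x, y, θ) = (18.1800, -15.8800, 273.3000°), ρ = 3.96
turn_right(79.5°): centre at ρ to the right, rotate −79.5° → (15.1712, -19.9536, 193.8000°)
turn_left(81.5°): centre at ρ to the left, rotate +81.5° → (12.1727, -24.1651, 275.3000°)
turn_right(73.4°): centre at ρ to the right, rotate −73.4° → (9.7066, -28.2051, 201.9000°)
turn_left(111.4°): centre at ρ to the left, rotate +111.4° → (8.3017, -34.5952, 313.3000°)

(8.3017, -34.5952, 313.3000°)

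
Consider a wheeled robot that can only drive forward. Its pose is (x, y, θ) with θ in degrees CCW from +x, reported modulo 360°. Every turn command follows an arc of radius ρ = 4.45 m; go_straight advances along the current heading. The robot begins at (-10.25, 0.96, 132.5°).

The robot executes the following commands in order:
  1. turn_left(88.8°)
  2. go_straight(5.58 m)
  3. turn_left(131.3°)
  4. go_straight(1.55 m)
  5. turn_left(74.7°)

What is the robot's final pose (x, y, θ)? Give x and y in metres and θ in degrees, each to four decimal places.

set_pose: (x, y, θ) = (-10.2500, 0.9600, 132.5000°), ρ = 4.45
turn_left(88.8°): centre at ρ to the left, rotate +88.8° → (-16.4679, 1.2967, 221.3000°)
go_straight(5.58): x += 5.58·cos θ, y += 5.58·sin θ → (-20.6599, -2.3861, 221.3000°)
turn_left(131.3°): centre at ρ to the left, rotate +131.3° → (-18.2961, -10.1421, 352.6000°)
go_straight(1.55): x += 1.55·cos θ, y += 1.55·sin θ → (-16.7590, -10.3418, 352.6000°)
turn_left(74.7°): centre at ρ to the left, rotate +74.7° → (-12.0806, -7.6461, 427.3000° ≡ 67.3000°)

(-12.0806, -7.6461, 67.3000°)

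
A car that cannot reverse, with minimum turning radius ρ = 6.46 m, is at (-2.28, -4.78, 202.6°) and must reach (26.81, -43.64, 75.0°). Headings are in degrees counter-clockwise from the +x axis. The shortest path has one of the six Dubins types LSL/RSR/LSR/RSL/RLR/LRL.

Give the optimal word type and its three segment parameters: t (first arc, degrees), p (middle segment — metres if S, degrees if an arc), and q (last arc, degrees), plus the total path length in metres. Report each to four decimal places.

LSL: t = 100.5165°, p = 37.2798 m, q = 131.8835°, L = 63.4825 m

Let ψ = atan2(Δy, Δx) = atan2(-38.86, 29.09) = -53.1820° be the start→goal bearing.
Normalize: d = |goal − start| / ρ = 48.542020/6.46 = 7.514245, α = (θ_start − ψ) mod 360° = 255.7820° = 4.464239 rad, β = (θ_goal − ψ) mod 360° = 128.1820° = 2.237199 rad.
Common terms: sin α = -0.969368, cos α = -0.245611, sin β = 0.786051, cos β = -0.618162, cos(α−β) = -0.610145, d² = 56.463872. Work in radians in the unit-radius frame; every candidate has L = ρ·(t + p + q).
LSL: p² = 2 + d² − 2cos(α−β) + 2d(sin α − sin β) = 33.302865; p = √p² = 5.770863; φ = atan2(cos β − cos α, d + sin α − sin β) = -0.064602 rad; t = (φ − α) mod 2π = 1.754344 rad, q = (β − φ) mod 2π = 2.301801 rad → L = 6.46·(1.754344 + 5.770863 + 2.301801) = 6.46·9.827009 = 63.482476 m
RSR: p² = 2 + d² − 2cos(α−β) + 2d(sin β − sin α) = 86.065459; p = √p² = 9.277147; φ = atan2(cos α − cos β, d − sin α + sin β) = 0.040169 rad; t = (α − φ) mod 2π = 4.424070 rad, q = (φ − β) mod 2π = 4.086155 rad → L = 6.46·(4.424070 + 9.277147 + 4.086155) = 6.46·17.787373 = 114.906427 m
LSR: p² = d² − 2 + 2cos(α−β) + 2d(sin α + sin β) = 50.488594; p = √p² = 7.105533; φ = atan2(−cos α − cos β, d + sin α + sin β) − atan2(−2, p) = 0.391657 rad; t = (φ − α) mod 2π = 2.210604 rad, q = (φ − β) mod 2π = 4.437644 rad → L = 6.46·(2.210604 + 7.105533 + 4.437644) = 6.46·13.753780 = 88.849421 m
RSL: p² = d² − 2 + 2cos(α−β) − 2d(sin α + sin β) = 55.998569; p = √p² = 7.483219; φ = atan2(cos α + cos β, d − sin α − sin β) − atan2(2, p) = -0.372907 rad; t = (α − φ) mod 2π = 4.837146 rad, q = (β − φ) mod 2π = 2.610106 rad → L = 6.46·(4.837146 + 7.483219 + 2.610106) = 6.46·14.930470 = 96.450839 m
RLR: c = (6 − d² + 2cos(α−β) + 2d(sin α − sin β))/8 = -9.758182, |c| > 1 → infeasible
LRL: c = (6 − d² + 2cos(α−β) − 2d(sin α − sin β))/8 = -3.162858, |c| > 1 → infeasible
Shortest: LSL with L = 63.482476 m ≈ 63.4825 m
Convert LSL to answer units (arcs ×180/π): t = 1.754344·180/π = 100.5165°, p = ρ·p = 6.46·5.770863 = 37.2798 m, q = 2.301801·180/π = 131.8835°, L = 63.4825 m.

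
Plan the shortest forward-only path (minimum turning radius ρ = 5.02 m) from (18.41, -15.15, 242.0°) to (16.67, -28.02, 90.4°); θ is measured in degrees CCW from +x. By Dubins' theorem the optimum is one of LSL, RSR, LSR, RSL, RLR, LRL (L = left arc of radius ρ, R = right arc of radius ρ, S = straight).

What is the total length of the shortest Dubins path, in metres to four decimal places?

32.9632 m

Let ψ = atan2(Δy, Δx) = atan2(-12.87, -1.74) = -97.6996° be the start→goal bearing.
Normalize: d = |goal − start| / ρ = 12.987090/5.02 = 2.587070, α = (θ_start − ψ) mod 360° = 339.6996° = 5.928876 rad, β = (θ_goal − ψ) mod 360° = 188.0996° = 3.282957 rad.
Common terms: sin α = -0.346942, cos α = 0.937886, sin β = -0.140894, cos β = -0.990025, cos(α−β) = -0.879649, d² = 6.692929. Work in radians in the unit-radius frame; every candidate has L = ρ·(t + p + q).
LSL: p² = 2 + d² − 2cos(α−β) + 2d(sin α − sin β) = 9.386106; p = √p² = 3.063675; φ = atan2(cos β − cos α, d + sin α − sin β) = -0.680627 rad; t = (φ − α) mod 2π = 5.956867 rad, q = (β − φ) mod 2π = 3.963584 rad → L = 5.02·(5.956867 + 3.063675 + 3.963584) = 5.02·12.984127 = 65.180316 m
RSR: p² = 2 + d² − 2cos(α−β) + 2d(sin β − sin α) = 11.518348; p = √p² = 3.393869; φ = atan2(cos α − cos β, d − sin α + sin β) = 0.604143 rad; t = (α − φ) mod 2π = 5.324733 rad, q = (φ − β) mod 2π = 3.604371 rad → L = 5.02·(5.324733 + 3.393869 + 3.604371) = 5.02·12.322974 = 61.861327 m
LSR: p² = d² − 2 + 2cos(α−β) + 2d(sin α + sin β) = 0.409498; p = √p² = 0.639920; φ = atan2(−cos α − cos β, d + sin α + sin β) − atan2(−2, p) = 1.285961 rad; t = (φ − α) mod 2π = 1.640270 rad, q = (φ − β) mod 2π = 4.286189 rad → L = 5.02·(1.640270 + 0.639920 + 4.286189) = 5.02·6.566380 = 32.963226 m
RSL: p² = d² − 2 + 2cos(α−β) − 2d(sin α + sin β) = 5.457766; p = √p² = 2.336186; φ = atan2(cos α + cos β, d − sin α − sin β) − atan2(2, p) = -0.724977 rad; t = (α − φ) mod 2π = 0.370668 rad, q = (β − φ) mod 2π = 4.007934 rad → L = 5.02·(0.370668 + 2.336186 + 4.007934) = 5.02·6.714789 = 33.708239 m
RLR: c = (6 − d² + 2cos(α−β) + 2d(sin α − sin β))/8 = -0.439793; p = 2π − arccos c = 4.257020 rad; φ = atan2(cos α − cos β, d − sin α + sin β) = 0.604143 rad; t = (α − φ + p/2) mod 2π = 1.170058 rad, q = (α − β − t + p) mod 2π = 5.732881 rad → L = 5.02·(1.170058 + 4.257020 + 5.732881) = 5.02·11.159960 = 56.022998 m
LRL: c = (6 − d² + 2cos(α−β) − 2d(sin α − sin β))/8 = -0.173263; p = 2π − arccos c = 4.538247 rad; φ = atan2(cos β − cos α, d + sin α − sin β) = -0.680627 rad; t = (φ − α + p/2) mod 2π = 1.942805 rad, q = (β − α − t + p) mod 2π = 6.232708 rad → L = 5.02·(1.942805 + 4.538247 + 6.232708) = 5.02·12.713760 = 63.823076 m
Shortest: LSR with L = 32.963226 m ≈ 32.9632 m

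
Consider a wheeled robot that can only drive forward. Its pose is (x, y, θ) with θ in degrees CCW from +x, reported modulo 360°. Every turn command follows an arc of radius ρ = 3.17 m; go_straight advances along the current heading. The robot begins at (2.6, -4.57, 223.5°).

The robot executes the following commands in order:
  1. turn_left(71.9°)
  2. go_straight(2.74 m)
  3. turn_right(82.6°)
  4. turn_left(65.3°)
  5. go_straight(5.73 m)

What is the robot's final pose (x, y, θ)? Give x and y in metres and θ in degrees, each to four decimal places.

(1.3336, -23.5127, 278.1000°)

set_pose: (x, y, θ) = (2.6000, -4.5700, 223.5000°), ρ = 3.17
turn_left(71.9°): centre at ρ to the left, rotate +71.9° → (1.9185, -8.2292, 295.4000°)
go_straight(2.74): x += 2.74·cos θ, y += 2.74·sin θ → (3.0938, -10.7043, 295.4000°)
turn_right(82.6°): centre at ρ to the right, rotate −82.6° → (1.9474, -14.7286, 212.8000°)
turn_left(65.3°): centre at ρ to the left, rotate +65.3° → (0.5263, -17.8399, 278.1000°)
go_straight(5.73): x += 5.73·cos θ, y += 5.73·sin θ → (1.3336, -23.5127, 278.1000°)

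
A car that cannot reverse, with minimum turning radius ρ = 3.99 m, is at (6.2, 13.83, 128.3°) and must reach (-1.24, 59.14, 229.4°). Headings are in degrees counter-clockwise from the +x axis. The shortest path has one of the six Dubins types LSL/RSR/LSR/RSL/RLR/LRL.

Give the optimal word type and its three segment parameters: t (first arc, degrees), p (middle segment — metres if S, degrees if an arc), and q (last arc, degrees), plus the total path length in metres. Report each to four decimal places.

RSL: t = 38.9246°, p = 40.1559 m, q = 140.0246°, L = 52.6177 m

Let ψ = atan2(Δy, Δx) = atan2(45.31, -7.44) = 99.3249° be the start→goal bearing.
Normalize: d = |goal − start| / ρ = 45.916769/3.99 = 11.507962, α = (θ_start − ψ) mod 360° = 28.9751° = 0.505711 rad, β = (θ_goal − ψ) mod 360° = 130.0751° = 2.270239 rad.
Common terms: sin α = 0.484430, cos α = 0.874830, sin β = 0.765201, cos β = -0.643791, cos(α−β) = -0.192522, d² = 132.433195. Work in radians in the unit-radius frame; every candidate has L = ρ·(t + p + q).
LSL: p² = 2 + d² − 2cos(α−β) + 2d(sin α − sin β) = 128.356030; p = √p² = 11.329432; φ = atan2(cos β − cos α, d + sin α − sin β) = -0.134447 rad; t = (φ − α) mod 2π = 5.643027 rad, q = (β − φ) mod 2π = 2.404686 rad → L = 3.99·(5.643027 + 11.329432 + 2.404686) = 3.99·19.377145 = 77.314809 m
RSR: p² = 2 + d² − 2cos(α−β) + 2d(sin β − sin α) = 141.280447; p = √p² = 11.886145; φ = atan2(cos α − cos β, d − sin α + sin β) = 0.128114 rad; t = (α − φ) mod 2π = 0.377597 rad, q = (φ − β) mod 2π = 4.141060 rad → L = 3.99·(0.377597 + 11.886145 + 4.141060) = 3.99·16.404803 = 65.455162 m
LSR: p² = d² − 2 + 2cos(α−β) + 2d(sin α + sin β) = 158.809559; p = √p² = 12.601966; φ = atan2(−cos α − cos β, d + sin α + sin β) − atan2(−2, p) = 0.139285 rad; t = (φ − α) mod 2π = 5.916759 rad, q = (φ − β) mod 2π = 4.152231 rad → L = 3.99·(5.916759 + 12.601966 + 4.152231) = 3.99·22.670956 = 90.457115 m
RSL: p² = d² − 2 + 2cos(α−β) − 2d(sin α + sin β) = 101.286742; p = √p² = 10.064131; φ = atan2(cos α + cos β, d − sin α − sin β) − atan2(2, p) = -0.173652 rad; t = (α − φ) mod 2π = 0.679363 rad, q = (β − φ) mod 2π = 2.443891 rad → L = 3.99·(0.679363 + 10.064131 + 2.443891) = 3.99·13.187385 = 52.617666 m
RLR: c = (6 − d² + 2cos(α−β) + 2d(sin α − sin β))/8 = -16.660056, |c| > 1 → infeasible
LRL: c = (6 − d² + 2cos(α−β) − 2d(sin α − sin β))/8 = -15.044504, |c| > 1 → infeasible
Shortest: RSL with L = 52.617666 m ≈ 52.6177 m
Convert RSL to answer units (arcs ×180/π): t = 0.679363·180/π = 38.9246°, p = ρ·p = 3.99·10.064131 = 40.1559 m, q = 2.443891·180/π = 140.0246°, L = 52.6177 m.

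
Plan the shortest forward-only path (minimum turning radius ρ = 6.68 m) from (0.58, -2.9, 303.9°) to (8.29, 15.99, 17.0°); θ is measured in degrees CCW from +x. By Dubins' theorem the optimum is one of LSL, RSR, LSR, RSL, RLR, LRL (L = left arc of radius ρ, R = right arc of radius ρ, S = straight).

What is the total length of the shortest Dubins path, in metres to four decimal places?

Let ψ = atan2(Δy, Δx) = atan2(18.89, 7.71) = 67.7971° be the start→goal bearing.
Normalize: d = |goal − start| / ρ = 20.402848/6.68 = 3.054319, α = (θ_start − ψ) mod 360° = 236.1029° = 4.120774 rad, β = (θ_goal − ψ) mod 360° = 309.2029° = 5.396609 rad.
Common terms: sin α = -0.830041, cos α = -0.557702, sin β = -0.774912, cos β = 0.632069, cos(α−β) = 0.290702, d² = 9.328862. Work in radians in the unit-radius frame; every candidate has L = ρ·(t + p + q).
LSL: p² = 2 + d² − 2cos(α−β) + 2d(sin α − sin β) = 10.410694; p = √p² = 3.226561; φ = atan2(cos β − cos α, d + sin α − sin β) = 0.377656 rad; t = (φ − α) mod 2π = 2.540068 rad, q = (β − φ) mod 2π = 5.018953 rad → L = 6.68·(2.540068 + 3.226561 + 5.018953) = 6.68·10.785582 = 72.047686 m
RSR: p² = 2 + d² − 2cos(α−β) + 2d(sin β − sin α) = 11.084220; p = √p² = 3.329297; φ = atan2(cos α − cos β, d − sin α + sin β) = -0.365444 rad; t = (α − φ) mod 2π = 4.486218 rad, q = (φ − β) mod 2π = 0.521132 rad → L = 6.68·(4.486218 + 3.329297 + 0.521132) = 6.68·8.336647 = 55.688801 m
LSR: p² = d² − 2 + 2cos(α−β) + 2d(sin α + sin β) = -1.893809 < 0 → infeasible
RSL: p² = d² − 2 + 2cos(α−β) − 2d(sin α + sin β) = 17.714341; p = √p² = 4.208841; φ = atan2(cos α + cos β, d − sin α − sin β) − atan2(2, p) = -0.427644 rad; t = (α − φ) mod 2π = 4.548418 rad, q = (β − φ) mod 2π = 5.824253 rad → L = 6.68·(4.548418 + 4.208841 + 5.824253) = 6.68·14.581512 = 97.404499 m
RLR: c = (6 − d² + 2cos(α−β) + 2d(sin α − sin β))/8 = -0.385528; p = 2π − arccos c = 4.316609 rad; φ = atan2(cos α − cos β, d − sin α + sin β) = -0.365444 rad; t = (α − φ + p/2) mod 2π = 0.361337 rad, q = (α − β − t + p) mod 2π = 2.679436 rad → L = 6.68·(0.361337 + 4.316609 + 2.679436) = 6.68·7.357383 = 49.147320 m
LRL: c = (6 − d² + 2cos(α−β) − 2d(sin α − sin β))/8 = -0.301337; p = 2π − arccos c = 4.406295 rad; φ = atan2(cos β − cos α, d + sin α − sin β) = 0.377656 rad; t = (φ − α + p/2) mod 2π = 4.743215 rad, q = (β − α − t + p) mod 2π = 0.938915 rad → L = 6.68·(4.743215 + 4.406295 + 0.938915) = 6.68·10.088425 = 67.390679 m
Shortest: RLR with L = 49.147320 m ≈ 49.1473 m

49.1473 m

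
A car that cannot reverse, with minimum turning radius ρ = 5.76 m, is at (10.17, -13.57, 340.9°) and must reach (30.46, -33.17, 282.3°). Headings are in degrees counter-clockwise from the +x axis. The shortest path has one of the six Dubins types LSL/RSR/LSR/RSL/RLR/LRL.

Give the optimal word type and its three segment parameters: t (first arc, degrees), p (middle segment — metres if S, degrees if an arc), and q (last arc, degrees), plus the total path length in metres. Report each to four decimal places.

RSR: t = 23.8144°, p = 22.5937 m, q = 34.7856°, L = 28.4848 m

Let ψ = atan2(Δy, Δx) = atan2(-19.60, 20.29) = -44.0090° be the start→goal bearing.
Normalize: d = |goal − start| / ρ = 28.210709/5.76 = 4.897693, α = (θ_start − ψ) mod 360° = 24.9090° = 0.434744 rad, β = (θ_goal − ψ) mod 360° = 326.3090° = 5.695167 rad.
Common terms: sin α = 0.421179, cos α = 0.906978, sin β = -0.554713, cos β = 0.832041, cos(α−β) = 0.521010, d² = 23.987392. Work in radians in the unit-radius frame; every candidate has L = ρ·(t + p + q).
LSL: p² = 2 + d² − 2cos(α−β) + 2d(sin α − sin β) = 34.504611; p = √p² = 5.874063; φ = atan2(cos β − cos α, d + sin α − sin β) = -0.012757 rad; t = (φ − α) mod 2π = 5.835683 rad, q = (β − φ) mod 2π = 5.707924 rad → L = 5.76·(5.835683 + 5.874063 + 5.707924) = 5.76·17.417670 = 100.325781 m
RSR: p² = 2 + d² − 2cos(α−β) + 2d(sin β − sin α) = 15.386134; p = √p² = 3.922516; φ = atan2(cos α − cos β, d − sin α + sin β) = 0.019105 rad; t = (α − φ) mod 2π = 0.415639 rad, q = (φ − β) mod 2π = 0.607124 rad → L = 5.76·(0.415639 + 3.922516 + 0.607124) = 5.76·4.945279 = 28.484809 m
LSR: p² = d² − 2 + 2cos(α−β) + 2d(sin α + sin β) = 21.721386; p = √p² = 4.660621; φ = atan2(−cos α − cos β, d + sin α + sin β) − atan2(−2, p) = 0.055368 rad; t = (φ − α) mod 2π = 5.903809 rad, q = (φ − β) mod 2π = 0.643386 rad → L = 5.76·(5.903809 + 4.660621 + 0.643386) = 5.76·11.207816 = 64.557018 m
RSL: p² = d² − 2 + 2cos(α−β) − 2d(sin α + sin β) = 24.337436; p = √p² = 4.933299; φ = atan2(cos α + cos β, d − sin α − sin β) − atan2(2, p) = -0.052370 rad; t = (α − φ) mod 2π = 0.487114 rad, q = (β − φ) mod 2π = 5.747537 rad → L = 5.76·(0.487114 + 4.933299 + 5.747537) = 5.76·11.167950 = 64.327392 m
RLR: c = (6 − d² + 2cos(α−β) + 2d(sin α − sin β))/8 = -0.923267; p = 2π − arccos c = 3.535890 rad; φ = atan2(cos α − cos β, d − sin α + sin β) = 0.019105 rad; t = (α − φ + p/2) mod 2π = 2.183584 rad, q = (α − β − t + p) mod 2π = 2.375069 rad → L = 5.76·(2.183584 + 3.535890 + 2.375069) = 5.76·8.094543 = 46.624565 m
LRL: c = (6 − d² + 2cos(α−β) − 2d(sin α − sin β))/8 = -3.313076, |c| > 1 → infeasible
Shortest: RSR with L = 28.484809 m ≈ 28.4848 m
Convert RSR to answer units (arcs ×180/π): t = 0.415639·180/π = 23.8144°, p = ρ·p = 5.76·3.922516 = 22.5937 m, q = 0.607124·180/π = 34.7856°, L = 28.4848 m.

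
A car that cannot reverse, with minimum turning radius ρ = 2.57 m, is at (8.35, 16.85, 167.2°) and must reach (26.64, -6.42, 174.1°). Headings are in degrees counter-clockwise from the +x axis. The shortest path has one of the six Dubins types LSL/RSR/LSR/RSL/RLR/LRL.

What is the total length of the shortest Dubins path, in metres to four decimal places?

39.9826 m

Let ψ = atan2(Δy, Δx) = atan2(-23.27, 18.29) = -51.8330° be the start→goal bearing.
Normalize: d = |goal − start| / ρ = 29.597584/2.57 = 11.516570, α = (θ_start − ψ) mod 360° = 219.0330° = 3.822847 rad, β = (θ_goal − ψ) mod 360° = 225.9330° = 3.943275 rad.
Common terms: sin α = -0.629768, cos α = -0.776784, sin β = -0.718527, cos β = -0.695499, cos(α−β) = 0.992757, d² = 132.631380. Work in radians in the unit-radius frame; every candidate has L = ρ·(t + p + q).
LSL: p² = 2 + d² − 2cos(α−β) + 2d(sin α − sin β) = 134.690266; p = √p² = 11.605614; φ = atan2(cos β − cos α, d + sin α − sin β) = 0.007004 rad; t = (φ − α) mod 2π = 2.467342 rad, q = (β − φ) mod 2π = 3.936271 rad → L = 2.57·(2.467342 + 11.605614 + 3.936271) = 2.57·18.009227 = 46.283712 m
RSR: p² = 2 + d² − 2cos(α−β) + 2d(sin β − sin α) = 130.601464; p = √p² = 11.428100; φ = atan2(cos α − cos β, d − sin α + sin β) = -0.007113 rad; t = (α − φ) mod 2π = 3.829960 rad, q = (φ − β) mod 2π = 2.332798 rad → L = 2.57·(3.829960 + 11.428100 + 2.332798) = 2.57·17.590857 = 45.208503 m
LSR: p² = d² − 2 + 2cos(α−β) + 2d(sin α + sin β) = 101.561437; p = √p² = 10.077769; φ = atan2(−cos α − cos β, d + sin α + sin β) − atan2(−2, p) = 0.339704 rad; t = (φ − α) mod 2π = 2.800042 rad, q = (φ − β) mod 2π = 2.679614 rad → L = 2.57·(2.800042 + 10.077769 + 2.679614) = 2.57·15.557426 = 39.982585 m
RSL: p² = d² − 2 + 2cos(α−β) − 2d(sin α + sin β) = 163.672352; p = √p² = 12.793450; φ = atan2(cos α + cos β, d − sin α − sin β) − atan2(2, p) = -0.269021 rad; t = (α − φ) mod 2π = 4.091868 rad, q = (β − φ) mod 2π = 4.212296 rad → L = 2.57·(4.091868 + 12.793450 + 4.212296) = 2.57·21.097613 = 54.220866 m
RLR: c = (6 − d² + 2cos(α−β) + 2d(sin α − sin β))/8 = -15.325183, |c| > 1 → infeasible
LRL: c = (6 − d² + 2cos(α−β) − 2d(sin α − sin β))/8 = -15.836283, |c| > 1 → infeasible
Shortest: LSR with L = 39.982585 m ≈ 39.9826 m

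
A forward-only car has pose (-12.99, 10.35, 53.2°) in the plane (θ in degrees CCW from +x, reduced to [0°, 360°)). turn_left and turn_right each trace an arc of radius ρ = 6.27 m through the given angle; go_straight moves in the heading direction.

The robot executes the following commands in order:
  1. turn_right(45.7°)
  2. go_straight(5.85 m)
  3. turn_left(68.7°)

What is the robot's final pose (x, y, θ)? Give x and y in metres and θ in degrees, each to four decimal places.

set_pose: (x, y, θ) = (-12.9900, 10.3500, 53.2000°), ρ = 6.27
turn_right(45.7°): centre at ρ to the right, rotate −45.7° → (-8.7878, 12.8105, 7.5000°)
go_straight(5.85): x += 5.85·cos θ, y += 5.85·sin θ → (-2.9879, 13.5741, 7.5000°)
turn_left(68.7°): centre at ρ to the left, rotate +68.7° → (2.2828, 18.2948, 76.2000°)

(2.2828, 18.2948, 76.2000°)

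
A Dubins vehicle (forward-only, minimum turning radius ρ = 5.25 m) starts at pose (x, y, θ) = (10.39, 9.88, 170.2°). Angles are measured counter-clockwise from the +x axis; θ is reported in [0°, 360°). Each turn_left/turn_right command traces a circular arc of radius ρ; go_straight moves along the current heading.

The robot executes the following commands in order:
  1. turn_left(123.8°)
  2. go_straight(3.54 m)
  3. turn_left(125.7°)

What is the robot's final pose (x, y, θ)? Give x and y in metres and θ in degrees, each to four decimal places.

(15.4691, -1.1761, 59.7000°)

set_pose: (x, y, θ) = (10.3900, 9.8800, 170.2000°), ρ = 5.25
turn_left(123.8°): centre at ρ to the left, rotate +123.8° → (4.7003, 2.5712, 294.0000°)
go_straight(3.54): x += 3.54·cos θ, y += 3.54·sin θ → (6.1401, -0.6627, 294.0000°)
turn_left(125.7°): centre at ρ to the left, rotate +125.7° → (15.4691, -1.1761, 419.7000° ≡ 59.7000°)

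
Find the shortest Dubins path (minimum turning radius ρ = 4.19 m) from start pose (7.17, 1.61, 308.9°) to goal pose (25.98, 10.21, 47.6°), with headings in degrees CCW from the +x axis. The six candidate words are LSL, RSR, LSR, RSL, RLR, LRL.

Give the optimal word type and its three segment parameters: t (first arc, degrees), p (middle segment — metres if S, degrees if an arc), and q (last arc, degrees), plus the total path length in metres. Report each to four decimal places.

Let ψ = atan2(Δy, Δx) = atan2(8.60, 18.81) = 24.5701° be the start→goal bearing.
Normalize: d = |goal − start| / ρ = 20.682749/4.19 = 4.936217, α = (θ_start − ψ) mod 360° = 284.3299° = 4.962494 rad, β = (θ_goal − ψ) mod 360° = 23.0299° = 0.401948 rad.
Common terms: sin α = -0.968886, cos α = 0.247505, sin β = 0.391212, cos β = 0.920300, cos(α−β) = -0.151261, d² = 24.366237. Work in radians in the unit-radius frame; every candidate has L = ρ·(t + p + q).
LSL: p² = 2 + d² − 2cos(α−β) + 2d(sin α − sin β) = 13.241274; p = √p² = 3.638856; φ = atan2(cos β − cos α, d + sin α − sin β) = 0.185962 rad; t = (φ − α) mod 2π = 1.506653 rad, q = (β − φ) mod 2π = 0.215987 rad → L = 4.19·(1.506653 + 3.638856 + 0.215987) = 4.19·5.361496 = 22.464669 m
RSR: p² = 2 + d² − 2cos(α−β) + 2d(sin β − sin α) = 40.096244; p = √p² = 6.332159; φ = atan2(cos α − cos β, d − sin α + sin β) = -0.106451 rad; t = (α − φ) mod 2π = 5.068945 rad, q = (φ − β) mod 2π = 5.774785 rad → L = 4.19·(5.068945 + 6.332159 + 5.774785) = 4.19·17.175890 = 71.966980 m
LSR: p² = d² − 2 + 2cos(α−β) + 2d(sin α + sin β) = 16.360665; p = √p² = 4.044832; φ = atan2(−cos α − cos β, d + sin α + sin β) − atan2(−2, p) = 0.197418 rad; t = (φ − α) mod 2π = 1.518110 rad, q = (φ − β) mod 2π = 6.078655 rad → L = 4.19·(1.518110 + 4.044832 + 6.078655) = 4.19·11.641597 = 48.778290 m
RSL: p² = d² − 2 + 2cos(α−β) − 2d(sin α + sin β) = 27.766767; p = √p² = 5.269418; φ = atan2(cos α + cos β, d − sin α − sin β) − atan2(2, p) = -0.154043 rad; t = (α − φ) mod 2π = 5.116537 rad, q = (β − φ) mod 2π = 0.555992 rad → L = 4.19·(5.116537 + 5.269418 + 0.555992) = 4.19·10.941947 = 45.846757 m
RLR: c = (6 − d² + 2cos(α−β) + 2d(sin α − sin β))/8 = -4.012030, |c| > 1 → infeasible
LRL: c = (6 − d² + 2cos(α−β) − 2d(sin α − sin β))/8 = -0.655159; p = 2π − arccos c = 3.997996 rad; φ = atan2(cos β − cos α, d + sin α − sin β) = 0.185962 rad; t = (φ − α + p/2) mod 2π = 3.505651 rad, q = (β − α − t + p) mod 2π = 2.214984 rad → L = 4.19·(3.505651 + 3.997996 + 2.214984) = 4.19·9.718631 = 40.721064 m
Shortest: LSL with L = 22.464669 m ≈ 22.4647 m
Convert LSL to answer units (arcs ×180/π): t = 1.506653·180/π = 86.3249°, p = ρ·p = 4.19·3.638856 = 15.2468 m, q = 0.215987·180/π = 12.3751°, L = 22.4647 m.

LSL: t = 86.3249°, p = 15.2468 m, q = 12.3751°, L = 22.4647 m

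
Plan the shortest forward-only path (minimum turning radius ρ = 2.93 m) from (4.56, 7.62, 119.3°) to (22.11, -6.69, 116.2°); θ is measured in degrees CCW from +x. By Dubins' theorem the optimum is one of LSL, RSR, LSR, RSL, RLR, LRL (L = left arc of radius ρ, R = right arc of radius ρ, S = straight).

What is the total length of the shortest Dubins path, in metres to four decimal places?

Let ψ = atan2(Δy, Δx) = atan2(-14.31, 17.55) = -39.1933° be the start→goal bearing.
Normalize: d = |goal − start| / ρ = 22.644615/2.93 = 7.728538, α = (θ_start − ψ) mod 360° = 158.4933° = 2.766229 rad, β = (θ_goal − ψ) mod 360° = 155.3933° = 2.712124 rad.
Common terms: sin α = 0.366610, cos α = -0.930375, sin β = 0.416388, cos β = -0.909187, cos(α−β) = 0.998537, d² = 59.730294. Work in radians in the unit-radius frame; every candidate has L = ρ·(t + p + q).
LSL: p² = 2 + d² − 2cos(α−β) + 2d(sin α − sin β) = 58.963813; p = √p² = 7.678790; φ = atan2(cos β − cos α, d + sin α − sin β) = 0.002759 rad; t = (φ − α) mod 2π = 3.519715 rad, q = (β − φ) mod 2π = 2.709365 rad → L = 2.93·(3.519715 + 7.678790 + 2.709365) = 2.93·13.907870 = 40.750059 m
RSR: p² = 2 + d² − 2cos(α−β) + 2d(sin β − sin α) = 60.502629; p = √p² = 7.778344; φ = atan2(cos α − cos β, d − sin α + sin β) = -0.002724 rad; t = (α − φ) mod 2π = 2.768953 rad, q = (φ − β) mod 2π = 3.568337 rad → L = 2.93·(2.768953 + 7.778344 + 3.568337) = 2.93·14.115634 = 41.358808 m
LSR: p² = d² − 2 + 2cos(α−β) + 2d(sin α + sin β) = 71.830226; p = √p² = 8.475271; φ = atan2(−cos α − cos β, d + sin α + sin β) − atan2(−2, p) = 0.444593 rad; t = (φ − α) mod 2π = 3.961549 rad, q = (φ − β) mod 2π = 4.015654 rad → L = 2.93·(3.961549 + 8.475271 + 4.015654) = 2.93·16.452474 = 48.205750 m
RSL: p² = d² − 2 + 2cos(α−β) − 2d(sin α + sin β) = 47.624508; p = √p² = 6.901051; φ = atan2(cos α + cos β, d − sin α − sin β) − atan2(2, p) = -0.540993 rad; t = (α − φ) mod 2π = 3.307223 rad, q = (β − φ) mod 2π = 3.253118 rad → L = 2.93·(3.307223 + 6.901051 + 3.253118) = 2.93·13.461392 = 39.441878 m
RLR: c = (6 − d² + 2cos(α−β) + 2d(sin α − sin β))/8 = -6.562829, |c| > 1 → infeasible
LRL: c = (6 − d² + 2cos(α−β) − 2d(sin α − sin β))/8 = -6.370477, |c| > 1 → infeasible
Shortest: RSL with L = 39.441878 m ≈ 39.4419 m

39.4419 m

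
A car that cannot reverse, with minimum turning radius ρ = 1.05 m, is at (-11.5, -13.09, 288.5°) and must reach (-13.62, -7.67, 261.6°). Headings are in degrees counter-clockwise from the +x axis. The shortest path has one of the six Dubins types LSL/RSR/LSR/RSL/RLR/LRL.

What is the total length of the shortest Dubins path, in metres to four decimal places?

11.4572 m

Let ψ = atan2(Δy, Δx) = atan2(5.42, -2.12) = 111.3627° be the start→goal bearing.
Normalize: d = |goal − start| / ρ = 5.819863/1.05 = 5.542726, α = (θ_start − ψ) mod 360° = 177.1373° = 3.091630 rad, β = (θ_goal − ψ) mod 360° = 150.2373° = 2.622136 rad.
Common terms: sin α = 0.049942, cos α = -0.998752, sin β = 0.496408, cos β = -0.868089, cos(α−β) = 0.891798, d² = 30.721814. Work in radians in the unit-radius frame; every candidate has L = ρ·(t + p + q).
LSL: p² = 2 + d² − 2cos(α−β) + 2d(sin α − sin β) = 25.988938; p = √p² = 5.097935; φ = atan2(cos β − cos α, d + sin α − sin β) = 0.025633 rad; t = (φ − α) mod 2π = 3.217189 rad, q = (β − φ) mod 2π = 2.596503 rad → L = 1.05·(3.217189 + 5.097935 + 2.596503) = 1.05·10.911626 = 11.457208 m
RSR: p² = 2 + d² − 2cos(α−β) + 2d(sin β − sin α) = 35.887500; p = √p² = 5.990618; φ = atan2(cos α − cos β, d − sin α + sin β) = -0.021813 rad; t = (α − φ) mod 2π = 3.113443 rad, q = (φ − β) mod 2π = 3.639236 rad → L = 1.05·(3.113443 + 5.990618 + 3.639236) = 1.05·12.743297 = 13.380461 m
LSR: p² = d² − 2 + 2cos(α−β) + 2d(sin α + sin β) = 36.561947; p = √p² = 6.046648; φ = atan2(−cos α − cos β, d + sin α + sin β) − atan2(−2, p) = 0.616925 rad; t = (φ − α) mod 2π = 3.808480 rad, q = (φ − β) mod 2π = 4.277974 rad → L = 1.05·(3.808480 + 6.046648 + 4.277974) = 1.05·14.133101 = 14.839756 m
RSL: p² = d² − 2 + 2cos(α−β) − 2d(sin α + sin β) = 24.448871; p = √p² = 4.944580; φ = atan2(cos α + cos β, d − sin α − sin β) − atan2(2, p) = -0.741942 rad; t = (α − φ) mod 2π = 3.833572 rad, q = (β − φ) mod 2π = 3.364079 rad → L = 1.05·(3.833572 + 4.944580 + 3.364079) = 1.05·12.142231 = 12.749343 m
RLR: c = (6 − d² + 2cos(α−β) + 2d(sin α − sin β))/8 = -3.485937, |c| > 1 → infeasible
LRL: c = (6 − d² + 2cos(α−β) − 2d(sin α − sin β))/8 = -2.248617, |c| > 1 → infeasible
Shortest: LSL with L = 11.457208 m ≈ 11.4572 m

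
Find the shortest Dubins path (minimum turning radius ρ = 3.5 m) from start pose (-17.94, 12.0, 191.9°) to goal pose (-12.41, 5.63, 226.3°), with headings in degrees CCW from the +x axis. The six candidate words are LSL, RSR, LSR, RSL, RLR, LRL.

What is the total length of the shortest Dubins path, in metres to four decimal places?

Let ψ = atan2(Δy, Δx) = atan2(-6.37, 5.53) = -49.0377° be the start→goal bearing.
Normalize: d = |goal − start| / ρ = 8.435508/3.5 = 2.410145, α = (θ_start − ψ) mod 360° = 240.9377° = 4.205156 rad, β = (θ_goal − ψ) mod 360° = 275.3377° = 4.805550 rad.
Common terms: sin α = -0.874092, cos α = -0.485760, sin β = -0.995664, cos β = 0.093026, cos(α−β) = 0.825113, d² = 5.808800. Work in radians in the unit-radius frame; every candidate has L = ρ·(t + p + q).
LSL: p² = 2 + d² − 2cos(α−β) + 2d(sin α − sin β) = 6.744583; p = √p² = 2.597034; φ = atan2(cos β − cos α, d + sin α − sin β) = 0.224752 rad; t = (φ − α) mod 2π = 2.302781 rad, q = (β − φ) mod 2π = 4.580798 rad → L = 3.5·(2.302781 + 2.597034 + 4.580798) = 3.5·9.480612 = 33.182142 m
RSR: p² = 2 + d² − 2cos(α−β) + 2d(sin β − sin α) = 5.572563; p = √p² = 2.360628; φ = atan2(cos α − cos β, d − sin α + sin β) = -0.247709 rad; t = (α − φ) mod 2π = 4.452865 rad, q = (φ − β) mod 2π = 1.229927 rad → L = 3.5·(4.452865 + 2.360628 + 1.229927) = 3.5·8.043420 = 28.151969 m
LSR: p² = d² − 2 + 2cos(α−β) + 2d(sin α + sin β) = -3.553739 < 0 → infeasible
RSL: p² = d² − 2 + 2cos(α−β) − 2d(sin α + sin β) = 14.471793; p = √p² = 3.804181; φ = atan2(cos α + cos β, d − sin α − sin β) − atan2(2, p) = -0.575531 rad; t = (α − φ) mod 2π = 4.780687 rad, q = (β − φ) mod 2π = 5.381081 rad → L = 3.5·(4.780687 + 3.804181 + 5.381081) = 3.5·13.965949 = 48.880822 m
RLR: c = (6 − d² + 2cos(α−β) + 2d(sin α − sin β))/8 = 0.303430; p = 2π − arccos c = 5.020679 rad; φ = atan2(cos α − cos β, d − sin α + sin β) = -0.247709 rad; t = (α − φ + p/2) mod 2π = 0.680019 rad, q = (α − β − t + p) mod 2π = 3.740267 rad → L = 3.5·(0.680019 + 5.020679 + 3.740267) = 3.5·9.440965 = 33.043376 m
LRL: c = (6 − d² + 2cos(α−β) − 2d(sin α − sin β))/8 = 0.156927; p = 2π − arccos c = 4.869967 rad; φ = atan2(cos β − cos α, d + sin α − sin β) = 0.224752 rad; t = (φ − α + p/2) mod 2π = 4.737764 rad, q = (β − α − t + p) mod 2π = 0.732596 rad → L = 3.5·(4.737764 + 4.869967 + 0.732596) = 3.5·10.340328 = 36.191148 m
Shortest: RSR with L = 28.151969 m ≈ 28.1520 m

28.1520 m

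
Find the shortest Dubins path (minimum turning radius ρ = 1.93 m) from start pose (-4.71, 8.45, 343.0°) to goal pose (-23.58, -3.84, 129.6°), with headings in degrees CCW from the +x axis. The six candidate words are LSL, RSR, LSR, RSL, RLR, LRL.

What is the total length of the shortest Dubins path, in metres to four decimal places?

Let ψ = atan2(Δy, Δx) = atan2(-12.29, -18.87) = -146.9239° be the start→goal bearing.
Normalize: d = |goal − start| / ρ = 22.519347/1.93 = 11.668056, α = (θ_start − ψ) mod 360° = 129.9239° = 2.267599 rad, β = (θ_goal − ψ) mod 360° = 276.5239° = 4.826252 rad.
Common terms: sin α = 0.766898, cos α = -0.641769, sin β = -0.993525, cos β = 0.113617, cos(α−β) = -0.834848, d² = 136.143521. Work in radians in the unit-radius frame; every candidate has L = ρ·(t + p + q).
LSL: p² = 2 + d² − 2cos(α−β) + 2d(sin α − sin β) = 180.894631; p = √p² = 13.449707; φ = atan2(cos β − cos α, d + sin α − sin β) = 0.056193 rad; t = (φ − α) mod 2π = 4.071779 rad, q = (β − φ) mod 2π = 4.770059 rad → L = 1.93·(4.071779 + 13.449707 + 4.770059) = 1.93·22.291545 = 43.022683 m
RSR: p² = 2 + d² − 2cos(α−β) + 2d(sin β − sin α) = 98.731802; p = √p² = 9.936388; φ = atan2(cos α − cos β, d − sin α + sin β) = -0.076096 rad; t = (α − φ) mod 2π = 2.343695 rad, q = (φ − β) mod 2π = 1.380838 rad → L = 1.93·(2.343695 + 9.936388 + 1.380838) = 1.93·13.660920 = 26.365576 m
LSR: p² = d² − 2 + 2cos(α−β) + 2d(sin α + sin β) = 127.185238; p = √p² = 11.277643; φ = atan2(−cos α − cos β, d + sin α + sin β) − atan2(−2, p) = 0.221646 rad; t = (φ − α) mod 2π = 4.237232 rad, q = (φ − β) mod 2π = 1.678579 rad → L = 1.93·(4.237232 + 11.277643 + 1.678579) = 1.93·17.193454 = 33.183367 m
RSL: p² = d² − 2 + 2cos(α−β) − 2d(sin α + sin β) = 137.762412; p = √p² = 11.737223; φ = atan2(cos α + cos β, d − sin α − sin β) − atan2(2, p) = -0.213150 rad; t = (α − φ) mod 2π = 2.480749 rad, q = (β − φ) mod 2π = 5.039402 rad → L = 1.93·(2.480749 + 11.737223 + 5.039402) = 1.93·19.257375 = 37.166734 m
RLR: c = (6 − d² + 2cos(α−β) + 2d(sin α − sin β))/8 = -11.341475, |c| > 1 → infeasible
LRL: c = (6 − d² + 2cos(α−β) − 2d(sin α − sin β))/8 = -21.611829, |c| > 1 → infeasible
Shortest: RSR with L = 26.365576 m ≈ 26.3656 m

26.3656 m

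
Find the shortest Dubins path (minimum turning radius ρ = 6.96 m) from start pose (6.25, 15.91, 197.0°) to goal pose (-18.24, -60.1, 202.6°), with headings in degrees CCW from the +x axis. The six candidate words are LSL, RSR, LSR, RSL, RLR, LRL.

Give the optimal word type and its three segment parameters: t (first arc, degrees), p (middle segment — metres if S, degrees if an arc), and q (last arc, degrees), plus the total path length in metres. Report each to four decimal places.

Let ψ = atan2(Δy, Δx) = atan2(-76.01, -24.49) = -107.8587° be the start→goal bearing.
Normalize: d = |goal − start| / ρ = 79.857875/6.96 = 11.473833, α = (θ_start − ψ) mod 360° = 304.8587° = 5.320787 rad, β = (θ_goal − ψ) mod 360° = 310.4587° = 5.418526 rad.
Common terms: sin α = -0.820565, cos α = 0.571554, sin β = -0.760874, cos β = 0.648899, cos(α−β) = 0.995227, d² = 131.648835. Work in radians in the unit-radius frame; every candidate has L = ρ·(t + p + q).
LSL: p² = 2 + d² − 2cos(α−β) + 2d(sin α − sin β) = 130.288631; p = √p² = 11.414405; φ = atan2(cos β − cos α, d + sin α − sin β) = 0.006776 rad; t = (φ − α) mod 2π = 0.969174 rad, q = (β − φ) mod 2π = 5.411750 rad → L = 6.96·(0.969174 + 11.414405 + 5.411750) = 6.96·17.795328 = 123.855485 m
RSR: p² = 2 + d² − 2cos(α−β) + 2d(sin β − sin α) = 133.028129; p = √p² = 11.533782; φ = atan2(cos α − cos β, d − sin α + sin β) = -0.006706 rad; t = (α − φ) mod 2π = 5.327493 rad, q = (φ − β) mod 2π = 0.857954 rad → L = 6.96·(5.327493 + 11.533782 + 0.857954) = 6.96·17.719229 = 123.325833 m
LSR: p² = d² − 2 + 2cos(α−β) + 2d(sin α + sin β) = 95.348957; p = √p² = 9.764679; φ = atan2(−cos α − cos β, d + sin α + sin β) − atan2(−2, p) = 0.079273 rad; t = (φ − α) mod 2π = 1.041671 rad, q = (φ − β) mod 2π = 0.943933 rad → L = 6.96·(1.041671 + 9.764679 + 0.943933) = 6.96·11.750283 = 81.781970 m
RSL: p² = d² − 2 + 2cos(α−β) − 2d(sin α + sin β) = 167.929622; p = √p² = 12.958766; φ = atan2(cos α + cos β, d − sin α − sin β) − atan2(2, p) = -0.059915 rad; t = (α − φ) mod 2π = 5.380702 rad, q = (β − φ) mod 2π = 5.478441 rad → L = 6.96·(5.380702 + 12.958766 + 5.478441) = 6.96·23.817909 = 165.772646 m
RLR: c = (6 − d² + 2cos(α−β) + 2d(sin α − sin β))/8 = -15.628516, |c| > 1 → infeasible
LRL: c = (6 − d² + 2cos(α−β) − 2d(sin α − sin β))/8 = -15.286079, |c| > 1 → infeasible
Shortest: LSR with L = 81.781970 m ≈ 81.7820 m
Convert LSR to answer units (arcs ×180/π): t = 1.041671·180/π = 59.6834°, p = ρ·p = 6.96·9.764679 = 67.9622 m, q = 0.943933·180/π = 54.0834°, L = 81.7820 m.

LSR: t = 59.6834°, p = 67.9622 m, q = 54.0834°, L = 81.7820 m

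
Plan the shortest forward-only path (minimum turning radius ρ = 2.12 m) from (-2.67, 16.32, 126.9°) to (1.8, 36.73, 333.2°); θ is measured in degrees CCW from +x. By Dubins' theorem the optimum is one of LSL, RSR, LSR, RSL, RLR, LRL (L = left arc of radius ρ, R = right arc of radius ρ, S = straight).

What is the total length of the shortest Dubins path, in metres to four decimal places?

Let ψ = atan2(Δy, Δx) = atan2(20.41, 4.47) = 77.6467° be the start→goal bearing.
Normalize: d = |goal − start| / ρ = 20.893755/2.12 = 9.855545, α = (θ_start − ψ) mod 360° = 49.2533° = 0.859633 rad, β = (θ_goal − ψ) mod 360° = 255.5533° = 4.460247 rad.
Common terms: sin α = 0.757603, cos α = 0.652716, sin β = -0.968380, cos β = -0.249479, cos(α−β) = -0.896486, d² = 97.131764. Work in radians in the unit-radius frame; every candidate has L = ρ·(t + p + q).
LSL: p² = 2 + d² − 2cos(α−β) + 2d(sin α − sin β) = 134.945743; p = √p² = 11.616615; φ = atan2(cos β − cos α, d + sin α − sin β) = -0.077742 rad; t = (φ − α) mod 2π = 5.345810 rad, q = (β − φ) mod 2π = 4.537989 rad → L = 2.12·(5.345810 + 11.616615 + 4.537989) = 2.12·21.500415 = 45.580879 m
RSR: p² = 2 + d² − 2cos(α−β) + 2d(sin β − sin α) = 66.903731; p = √p² = 8.179470; φ = atan2(cos α − cos β, d − sin α + sin β) = 0.110525 rad; t = (α − φ) mod 2π = 0.749108 rad, q = (φ − β) mod 2π = 1.933463 rad → L = 2.12·(0.749108 + 8.179470 + 1.933463) = 2.12·10.862041 = 23.027527 m
LSR: p² = d² − 2 + 2cos(α−β) + 2d(sin α + sin β) = 89.184138; p = √p² = 9.443735; φ = atan2(−cos α − cos β, d + sin α + sin β) − atan2(−2, p) = 0.166912 rad; t = (φ − α) mod 2π = 5.590465 rad, q = (φ − β) mod 2π = 1.989851 rad → L = 2.12·(5.590465 + 9.443735 + 1.989851) = 2.12·17.024051 = 36.090989 m
RSL: p² = d² − 2 + 2cos(α−β) − 2d(sin α + sin β) = 97.493444; p = √p² = 9.873877; φ = atan2(cos α + cos β, d − sin α − sin β) − atan2(2, p) = -0.159814 rad; t = (α − φ) mod 2π = 1.019447 rad, q = (β − φ) mod 2π = 4.620061 rad → L = 2.12·(1.019447 + 9.873877 + 4.620061) = 2.12·15.513385 = 32.888375 m
RLR: c = (6 − d² + 2cos(α−β) + 2d(sin α − sin β))/8 = -7.362966, |c| > 1 → infeasible
LRL: c = (6 − d² + 2cos(α−β) − 2d(sin α − sin β))/8 = -15.868218, |c| > 1 → infeasible
Shortest: RSR with L = 23.027527 m ≈ 23.0275 m

23.0275 m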